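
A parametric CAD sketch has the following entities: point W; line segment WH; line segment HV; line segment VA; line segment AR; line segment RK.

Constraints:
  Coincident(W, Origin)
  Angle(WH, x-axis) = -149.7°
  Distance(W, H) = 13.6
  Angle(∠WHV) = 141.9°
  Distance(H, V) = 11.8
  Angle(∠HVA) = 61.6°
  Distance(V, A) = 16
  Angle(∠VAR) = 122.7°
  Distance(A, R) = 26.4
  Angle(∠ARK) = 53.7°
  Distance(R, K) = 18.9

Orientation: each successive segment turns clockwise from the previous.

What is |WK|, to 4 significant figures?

8.485

W is at the origin; WH runs at -149.7° with length 13.6, so H = (-11.74, -6.862). ∠WHV = 141.9° gives HV at 172.2° from the x-axis; with |HV| = 11.8, V = (-23.43, -5.260). ∠HVA = 61.6° gives VA at 53.80° from the x-axis; with |VA| = 16.0, A = (-13.98, 7.651). ∠VAR = 122.7° gives AR at -3.500° from the x-axis; with |AR| = 26.4, R = (12.37, 6.040). ∠ARK = 53.7° gives RK at -129.8° from the x-axis; with |RK| = 18.9, K = (0.2694, -8.481). Then |WK| = |K − W| = 8.485.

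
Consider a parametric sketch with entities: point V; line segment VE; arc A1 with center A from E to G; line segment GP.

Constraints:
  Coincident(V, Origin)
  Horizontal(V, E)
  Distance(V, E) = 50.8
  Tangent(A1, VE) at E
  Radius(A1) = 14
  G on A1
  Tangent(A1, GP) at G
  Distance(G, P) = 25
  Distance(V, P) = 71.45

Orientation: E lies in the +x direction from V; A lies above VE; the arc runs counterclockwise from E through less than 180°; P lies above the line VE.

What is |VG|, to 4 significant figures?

66.69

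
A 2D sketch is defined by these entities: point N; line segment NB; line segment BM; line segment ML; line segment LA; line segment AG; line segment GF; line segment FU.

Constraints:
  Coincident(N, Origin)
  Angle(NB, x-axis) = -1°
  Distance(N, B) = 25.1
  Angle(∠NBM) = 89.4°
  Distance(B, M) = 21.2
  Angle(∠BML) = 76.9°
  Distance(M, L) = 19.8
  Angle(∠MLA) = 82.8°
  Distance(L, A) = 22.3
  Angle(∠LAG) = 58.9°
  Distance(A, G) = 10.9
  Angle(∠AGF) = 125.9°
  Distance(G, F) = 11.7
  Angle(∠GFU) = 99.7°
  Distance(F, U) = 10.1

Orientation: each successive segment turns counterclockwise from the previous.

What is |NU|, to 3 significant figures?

16.0

∠AGF = 125.9° gives GF at 105° from the x-axis; with |GF| = 11.7, F = (17.3, 15.2). ∠GFU = 99.7° gives FU at -175° from the x-axis; with |FU| = 10.1, U = (7.28, 14.3). Then |NU| = |U − N| = 16.0.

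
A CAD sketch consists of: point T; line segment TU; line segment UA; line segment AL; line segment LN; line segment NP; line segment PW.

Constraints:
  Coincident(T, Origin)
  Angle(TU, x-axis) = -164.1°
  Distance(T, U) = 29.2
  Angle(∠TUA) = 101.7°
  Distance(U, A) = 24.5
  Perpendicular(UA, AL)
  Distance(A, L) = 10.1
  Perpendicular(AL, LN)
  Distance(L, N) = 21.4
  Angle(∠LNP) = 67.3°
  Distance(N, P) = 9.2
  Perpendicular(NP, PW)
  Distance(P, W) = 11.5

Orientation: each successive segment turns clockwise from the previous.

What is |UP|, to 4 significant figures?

6.843

T is at the origin; TU runs at -164.1° with length 29.2, so U = (-28.08, -8.000). ∠TUA = 101.7° gives UA at 117.6° from the x-axis; with |UA| = 24.5, A = (-39.43, 13.71). The perpendicularity gives AL at right angles to UA, so AL runs at 27.60°; with |AL| = 10.1, L = (-30.48, 18.39). AL ⟂ LN, so LN runs at -62.40°; with |LN| = 21.4, N = (-20.57, -0.5731). ∠LNP = 67.3° gives NP at -175.1° from the x-axis; with |NP| = 9.2, P = (-29.73, -1.359). Then |UP| = |P − U| = 6.843.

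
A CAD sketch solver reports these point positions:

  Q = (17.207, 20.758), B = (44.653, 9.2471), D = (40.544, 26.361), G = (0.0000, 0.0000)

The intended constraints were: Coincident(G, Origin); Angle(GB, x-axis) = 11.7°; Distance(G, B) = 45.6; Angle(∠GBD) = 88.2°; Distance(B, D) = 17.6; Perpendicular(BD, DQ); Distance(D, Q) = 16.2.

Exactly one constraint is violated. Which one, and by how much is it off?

Distance(D, Q) = 16.2 — off by 7.80.

G = (0.00, 0.00) ✓; GB at 11.70° ✓; |GB| = 45.60 ✓; ∠GBD = 88.20° ✓; |BD| = 17.60 ✓; ∠(BD, DQ) = 90.00° ✓; |DQ| = 24.00 ✗.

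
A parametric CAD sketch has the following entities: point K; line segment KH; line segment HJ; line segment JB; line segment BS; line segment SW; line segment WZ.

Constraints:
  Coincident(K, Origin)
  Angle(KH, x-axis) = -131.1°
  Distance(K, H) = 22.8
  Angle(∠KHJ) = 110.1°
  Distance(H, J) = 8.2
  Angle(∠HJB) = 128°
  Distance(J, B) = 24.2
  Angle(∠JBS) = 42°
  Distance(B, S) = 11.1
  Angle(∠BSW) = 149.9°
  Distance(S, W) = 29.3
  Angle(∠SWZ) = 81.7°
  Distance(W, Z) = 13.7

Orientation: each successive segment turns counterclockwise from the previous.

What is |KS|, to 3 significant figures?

20.5

∠HJB = 128.0° gives JB at -9.20° from the x-axis; with |JB| = 24.2, B = (12.9, -28.2). ∠JBS = 42.0° gives BS at 129° from the x-axis; with |BS| = 11.1, S = (5.90, -19.6). Then |KS| = |S − K| = 20.5.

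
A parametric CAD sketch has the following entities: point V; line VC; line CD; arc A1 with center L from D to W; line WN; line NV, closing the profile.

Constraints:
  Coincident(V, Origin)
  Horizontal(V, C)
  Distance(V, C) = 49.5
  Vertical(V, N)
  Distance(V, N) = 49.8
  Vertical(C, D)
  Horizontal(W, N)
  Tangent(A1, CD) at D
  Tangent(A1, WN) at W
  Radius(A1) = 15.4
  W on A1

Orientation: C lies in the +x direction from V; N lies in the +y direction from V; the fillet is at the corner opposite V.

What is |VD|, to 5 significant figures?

60.279

V is at the origin; V and C share the same y with |VC| = 49.5 and C on the +x side, so C = (49.500, 0.0000). V and N share the same x with |VN| = 49.8 and N on the +y side, so N = (0.0000, 49.800). The virtual corner opposite V is at (49.500, 49.800). Tangency of A1 to CD means the radius LD is perpendicular to CD and since A1 is tangent to WN there, LW ⟂ WN, with radius 15.4, so the center L sits 15.4 in from both sides at L = (34.100, 34.400). That places the tangent points at D = (49.500, 34.400) on CD and W = (34.100, 49.800) on WN. Then |VD| = |D − V| = 60.279.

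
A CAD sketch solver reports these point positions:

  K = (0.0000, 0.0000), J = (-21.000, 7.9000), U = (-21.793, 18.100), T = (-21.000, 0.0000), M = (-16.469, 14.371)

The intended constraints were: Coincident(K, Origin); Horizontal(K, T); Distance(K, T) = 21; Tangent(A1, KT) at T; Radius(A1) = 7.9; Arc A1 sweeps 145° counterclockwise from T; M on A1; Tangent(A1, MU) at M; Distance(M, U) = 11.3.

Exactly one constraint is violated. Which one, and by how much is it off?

Distance(M, U) = 11.3 — off by 4.80.

K = (0.00, 0.00) ✓; K.y = 0.00, T.y = 0.00 ✓; |KT| = 21.00 ✓; ∠(JT, TK) = 90.00° ✓; |JT| = 7.900 ✓; bearing(J→M) − bearing(J→T) = 145.0° ✓; |JM| = 7.900 ✓; ∠(JM, MU) = 90.01° ✓; |MU| = 6.500 ✗.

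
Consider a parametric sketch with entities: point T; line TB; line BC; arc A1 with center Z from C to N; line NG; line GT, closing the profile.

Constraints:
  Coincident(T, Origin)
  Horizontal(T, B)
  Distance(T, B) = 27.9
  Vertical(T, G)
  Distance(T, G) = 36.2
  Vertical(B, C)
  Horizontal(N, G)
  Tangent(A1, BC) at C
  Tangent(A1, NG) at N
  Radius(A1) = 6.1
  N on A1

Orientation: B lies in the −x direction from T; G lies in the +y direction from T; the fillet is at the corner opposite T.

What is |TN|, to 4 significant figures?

42.26

The virtual corner opposite T is at (-27.90, 36.20). Tangency of A1 to BC means the radius ZC is perpendicular to BC and the tangent condition forces ZN to be normal to NG, with radius 6.1, so the center Z sits 6.1 in from both sides at Z = (-21.80, 30.10). That places the tangent points at C = (-27.90, 30.10) on BC and N = (-21.80, 36.20) on NG. Then |TN| = |N − T| = 42.26.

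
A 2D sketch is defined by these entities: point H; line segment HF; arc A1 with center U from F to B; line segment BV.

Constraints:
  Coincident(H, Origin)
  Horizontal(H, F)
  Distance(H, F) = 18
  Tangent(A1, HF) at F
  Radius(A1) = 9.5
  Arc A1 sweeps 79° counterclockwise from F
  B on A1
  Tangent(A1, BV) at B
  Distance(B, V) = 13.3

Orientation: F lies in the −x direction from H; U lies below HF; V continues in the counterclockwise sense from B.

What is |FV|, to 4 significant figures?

23.90

On A1, F sits at bearing 90° from U; a 79° counterclockwise sweep puts B at bearing 169°, so B = U + 9.5·(cos 169°, sin 169°) = (-27.33, -7.687). Tangency of A1 to BV means the radius UB is perpendicular to BV, so BV runs along (−sin 169°, cos 169°); with |BV| = 13.3, V = (-29.86, -20.74). Then |FV| = |V − F| = 23.90.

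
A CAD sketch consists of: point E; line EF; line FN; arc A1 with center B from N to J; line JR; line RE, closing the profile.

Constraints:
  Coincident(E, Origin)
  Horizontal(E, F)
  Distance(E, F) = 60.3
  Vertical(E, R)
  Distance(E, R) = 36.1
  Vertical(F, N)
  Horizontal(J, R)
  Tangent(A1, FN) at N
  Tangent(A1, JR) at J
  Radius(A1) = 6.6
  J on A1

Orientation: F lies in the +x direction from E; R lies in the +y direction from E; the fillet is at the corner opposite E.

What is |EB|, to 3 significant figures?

61.3

E is at the origin; E and F share the same y with |EF| = 60.3 and F on the +x side, so F = (60.3, 0.00). ER is vertical with |ER| = 36.1 and R on the +y side, so R = (0.00, 36.1). The virtual corner opposite E is at (60.3, 36.1). A1 meets FN tangentially, so BN is at right angles to FN and A1 meets JR tangentially, so BJ is at right angles to JR, with radius 6.6, so the center B sits 6.6 in from both sides at B = (53.7, 29.5). Then |EB| = |B − E| = 61.3.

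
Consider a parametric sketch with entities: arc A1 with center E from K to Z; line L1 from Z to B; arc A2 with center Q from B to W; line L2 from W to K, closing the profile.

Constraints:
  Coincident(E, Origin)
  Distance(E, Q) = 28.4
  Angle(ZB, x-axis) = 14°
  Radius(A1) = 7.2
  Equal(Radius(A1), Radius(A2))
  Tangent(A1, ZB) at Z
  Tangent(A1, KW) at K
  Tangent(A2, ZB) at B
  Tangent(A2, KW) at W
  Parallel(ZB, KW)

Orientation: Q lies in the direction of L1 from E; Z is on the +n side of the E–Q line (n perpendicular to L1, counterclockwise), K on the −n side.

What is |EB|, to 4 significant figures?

29.30

The slot axis is L1's direction at 14.0°, so u = (cos 14.0°, sin 14.0°) = (0.9703, 0.2419) and n = (−sin 14.0°, cos 14.0°) = (-0.2419, 0.9703). E is at the origin and Q lies 28.4 along u from E, so Q = 28.4·u = (27.56, 6.871). Tangency of A1 to both parallel lines with radius 7.2 puts Z and K at E ± 7.2·n: Z = (-1.742, 6.986), K = (1.742, -6.986). Equal radii place B and W the same way about Q: B = Q + 7.2·n = (25.81, 13.86), W = Q − 7.2·n = (29.30, -0.1155). Then |EB| = |B − E| = 29.30.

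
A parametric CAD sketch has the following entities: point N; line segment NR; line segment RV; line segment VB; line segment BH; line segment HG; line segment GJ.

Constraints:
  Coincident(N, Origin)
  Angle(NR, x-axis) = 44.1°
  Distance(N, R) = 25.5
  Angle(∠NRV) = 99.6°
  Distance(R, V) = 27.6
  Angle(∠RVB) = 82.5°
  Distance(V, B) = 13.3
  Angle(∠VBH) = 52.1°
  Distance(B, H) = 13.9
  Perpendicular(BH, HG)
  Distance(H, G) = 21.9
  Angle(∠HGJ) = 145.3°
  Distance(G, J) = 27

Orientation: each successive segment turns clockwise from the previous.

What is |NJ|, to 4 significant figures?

75.27

N is at the origin; NR runs at 44.1° with length 25.5, so R = (18.31, 17.75). ∠NRV = 99.6° gives RV at -36.30° from the x-axis; with |RV| = 27.6, V = (40.56, 1.406). ∠RVB = 82.5° gives VB at -133.8° from the x-axis; with |VB| = 13.3, B = (31.35, -8.193). ∠VBH = 52.1° gives BH at 98.30° from the x-axis; with |BH| = 13.9, H = (29.34, 5.561). The perpendicularity gives HG at right angles to BH, so HG runs at 8.300°; with |HG| = 21.9, G = (51.01, 8.723). ∠HGJ = 145.3° gives GJ at -26.40° from the x-axis; with |GJ| = 27.0, J = (75.20, -3.283). Then |NJ| = |J − N| = 75.27.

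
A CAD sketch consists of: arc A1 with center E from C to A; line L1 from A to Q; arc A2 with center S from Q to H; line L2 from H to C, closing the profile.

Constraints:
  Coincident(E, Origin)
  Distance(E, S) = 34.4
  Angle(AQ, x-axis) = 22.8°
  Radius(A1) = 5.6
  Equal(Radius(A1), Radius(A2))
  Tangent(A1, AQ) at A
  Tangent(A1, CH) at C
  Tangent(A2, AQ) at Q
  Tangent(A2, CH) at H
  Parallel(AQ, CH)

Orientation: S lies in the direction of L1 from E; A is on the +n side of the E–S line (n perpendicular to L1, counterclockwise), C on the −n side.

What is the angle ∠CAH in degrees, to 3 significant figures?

72.0°

The slot axis is L1's direction at 22.8°, so u = (cos 22.8°, sin 22.8°) = (0.922, 0.388) and n = (−sin 22.8°, cos 22.8°) = (-0.388, 0.922). E is at the origin and S lies 34.4 along u from E, so S = 34.4·u = (31.7, 13.3). Tangency of A1 to both parallel lines with radius 5.6 puts A and C at E ± 5.6·n: A = (-2.17, 5.16), C = (2.17, -5.16). Equal radii place Q and H the same way about S: Q = S + 5.6·n = (29.5, 18.5), H = S − 5.6·n = (33.9, 8.17). Then cos ∠CAH = AC·AH / (|AC||AH|), giving 72.0°.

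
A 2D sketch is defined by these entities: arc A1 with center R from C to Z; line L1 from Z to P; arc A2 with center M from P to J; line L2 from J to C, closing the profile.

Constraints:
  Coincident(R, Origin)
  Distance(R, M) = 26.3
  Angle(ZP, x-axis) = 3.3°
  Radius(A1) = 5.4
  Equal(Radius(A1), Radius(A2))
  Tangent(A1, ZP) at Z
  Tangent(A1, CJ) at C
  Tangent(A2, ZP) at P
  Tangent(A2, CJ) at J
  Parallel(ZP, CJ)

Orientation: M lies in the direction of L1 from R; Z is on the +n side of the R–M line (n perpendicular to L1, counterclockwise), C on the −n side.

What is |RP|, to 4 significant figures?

26.85

The slot axis is L1's direction at 3.3°, so u = (cos 3.3°, sin 3.3°) = (0.9983, 0.05756) and n = (−sin 3.3°, cos 3.3°) = (-0.05756, 0.9983). R is at the origin and M lies 26.3 along u from R, so M = 26.3·u = (26.26, 1.514). Tangency of A1 to both parallel lines with radius 5.4 puts Z and C at R ± 5.4·n: Z = (-0.3108, 5.391), C = (0.3108, -5.391). Equal radii place P and J the same way about M: P = M + 5.4·n = (25.95, 6.905), J = M − 5.4·n = (26.57, -3.877). Then |RP| = |P − R| = 26.85.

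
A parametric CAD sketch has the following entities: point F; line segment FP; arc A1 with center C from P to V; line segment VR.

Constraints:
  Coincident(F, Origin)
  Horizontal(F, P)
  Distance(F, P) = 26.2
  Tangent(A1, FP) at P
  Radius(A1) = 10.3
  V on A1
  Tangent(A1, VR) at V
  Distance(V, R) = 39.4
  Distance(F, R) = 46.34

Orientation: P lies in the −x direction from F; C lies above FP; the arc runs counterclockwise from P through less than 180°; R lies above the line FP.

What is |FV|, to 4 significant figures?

17.97

Checks: |CP| = 10.30 ✓; |CV| = 10.30 ✓; ∠(CV, VR) = 90.00° ✓; |VR| = 39.40 ✓; |FR| = 46.34 ✓.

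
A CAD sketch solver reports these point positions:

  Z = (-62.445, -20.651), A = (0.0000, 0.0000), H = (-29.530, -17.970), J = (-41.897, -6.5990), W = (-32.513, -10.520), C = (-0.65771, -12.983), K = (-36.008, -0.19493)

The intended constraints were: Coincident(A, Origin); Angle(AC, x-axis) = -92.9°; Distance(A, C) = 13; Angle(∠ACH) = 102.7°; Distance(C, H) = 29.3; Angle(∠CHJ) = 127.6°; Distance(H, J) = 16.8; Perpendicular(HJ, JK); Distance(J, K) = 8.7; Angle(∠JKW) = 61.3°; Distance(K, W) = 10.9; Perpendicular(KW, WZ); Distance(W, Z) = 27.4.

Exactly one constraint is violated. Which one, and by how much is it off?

Distance(W, Z) = 27.4 — off by 4.20.

A = (0.00, 0.00) ✓; AC at -92.90° ✓; |AC| = 13.00 ✓; ∠ACH = 102.7° ✓; |CH| = 29.30 ✓; ∠CHJ = 127.6° ✓; |HJ| = 16.80 ✓; ∠(HJ, JK) = 90.00° ✓; |JK| = 8.700 ✓; ∠JKW = 61.30° ✓; |KW| = 10.90 ✓; ∠(KW, WZ) = 90.00° ✓; |WZ| = 31.60 ✗.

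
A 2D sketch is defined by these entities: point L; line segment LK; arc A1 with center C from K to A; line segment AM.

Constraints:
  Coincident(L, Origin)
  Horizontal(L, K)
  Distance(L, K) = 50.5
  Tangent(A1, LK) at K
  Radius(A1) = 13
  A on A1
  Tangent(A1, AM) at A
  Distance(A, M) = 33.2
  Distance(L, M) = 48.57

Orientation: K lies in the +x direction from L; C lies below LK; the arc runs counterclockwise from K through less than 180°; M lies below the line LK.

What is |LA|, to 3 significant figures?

39.2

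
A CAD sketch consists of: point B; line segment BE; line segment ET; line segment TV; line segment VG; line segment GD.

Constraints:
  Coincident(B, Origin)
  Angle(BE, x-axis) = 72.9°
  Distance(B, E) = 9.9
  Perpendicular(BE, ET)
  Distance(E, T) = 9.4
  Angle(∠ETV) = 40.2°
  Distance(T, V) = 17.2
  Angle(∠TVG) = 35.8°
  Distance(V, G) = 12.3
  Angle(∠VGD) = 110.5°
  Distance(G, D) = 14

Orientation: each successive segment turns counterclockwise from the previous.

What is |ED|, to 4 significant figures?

13.37

B is at the origin; BE runs at 72.9° with length 9.9, so E = (2.911, 9.462). BE ⟂ ET, so ET runs at 162.9°; with |ET| = 9.4, T = (-6.073, 12.23). ∠ETV = 40.2° gives TV at -57.30° from the x-axis; with |TV| = 17.2, V = (3.219, -2.248). ∠TVG = 35.8° gives VG at 86.90° from the x-axis; with |VG| = 12.3, G = (3.884, 10.03). ∠VGD = 110.5° gives GD at 156.4° from the x-axis; with |GD| = 14.0, D = (-8.945, 15.64). Then |ED| = |D − E| = 13.37.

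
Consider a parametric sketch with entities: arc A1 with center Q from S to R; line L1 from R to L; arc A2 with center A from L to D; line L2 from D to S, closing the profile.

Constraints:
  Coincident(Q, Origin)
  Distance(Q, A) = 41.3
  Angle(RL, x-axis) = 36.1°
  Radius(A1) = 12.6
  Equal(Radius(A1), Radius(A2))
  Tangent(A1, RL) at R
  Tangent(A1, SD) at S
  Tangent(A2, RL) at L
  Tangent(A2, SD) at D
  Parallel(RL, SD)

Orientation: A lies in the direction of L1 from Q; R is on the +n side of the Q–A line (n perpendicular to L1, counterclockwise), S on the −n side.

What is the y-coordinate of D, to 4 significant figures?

14.15

Tangency of A1 to both parallel lines with radius 12.6 puts R and S at Q ± 12.6·n: R = (-7.424, 10.18), S = (7.424, -10.18). Equal radii place L and D the same way about A: L = A + 12.6·n = (25.95, 34.51), D = A − 12.6·n = (40.79, 14.15). So D.y = 14.15.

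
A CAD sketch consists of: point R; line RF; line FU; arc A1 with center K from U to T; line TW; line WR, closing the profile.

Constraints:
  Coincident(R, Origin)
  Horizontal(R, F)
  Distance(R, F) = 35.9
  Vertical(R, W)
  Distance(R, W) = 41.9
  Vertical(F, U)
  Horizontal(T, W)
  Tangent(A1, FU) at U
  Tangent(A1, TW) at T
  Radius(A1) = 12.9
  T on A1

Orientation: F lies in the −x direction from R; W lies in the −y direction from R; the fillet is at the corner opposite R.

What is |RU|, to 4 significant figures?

46.15

R is at the origin; R and F share the same y with |RF| = 35.9 and F on the −x side, so F = (-35.90, 0.000). RW is vertical with |RW| = 41.9 and W on the −y side, so W = (0.000, -41.90). The virtual corner opposite R is at (-35.90, -41.90). Tangency of A1 to FU means the radius KU is perpendicular to FU and since A1 is tangent to TW there, KT ⟂ TW, with radius 12.9, so the center K sits 12.9 in from both sides at K = (-23.00, -29.00). That places the tangent points at U = (-35.90, -29.00) on FU and T = (-23.00, -41.90) on TW. Then |RU| = |U − R| = 46.15.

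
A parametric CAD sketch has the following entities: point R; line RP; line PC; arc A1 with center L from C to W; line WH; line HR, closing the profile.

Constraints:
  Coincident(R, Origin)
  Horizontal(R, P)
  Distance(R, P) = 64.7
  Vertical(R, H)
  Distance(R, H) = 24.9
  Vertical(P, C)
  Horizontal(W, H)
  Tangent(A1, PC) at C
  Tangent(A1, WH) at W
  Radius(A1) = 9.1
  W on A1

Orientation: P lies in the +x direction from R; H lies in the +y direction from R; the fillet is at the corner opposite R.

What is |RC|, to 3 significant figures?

66.6

R is at the origin; R and P share the same y with |RP| = 64.7 and P on the +x side, so P = (64.7, 0.00). RH is vertical with |RH| = 24.9 and H on the +y side, so H = (0.00, 24.9). The virtual corner opposite R is at (64.7, 24.9). The tangent condition forces LC to be normal to PC and since A1 is tangent to WH there, LW ⟂ WH, with radius 9.1, so the center L sits 9.1 in from both sides at L = (55.6, 15.8). That places the tangent points at C = (64.7, 15.8) on PC and W = (55.6, 24.9) on WH. Then |RC| = |C − R| = 66.6.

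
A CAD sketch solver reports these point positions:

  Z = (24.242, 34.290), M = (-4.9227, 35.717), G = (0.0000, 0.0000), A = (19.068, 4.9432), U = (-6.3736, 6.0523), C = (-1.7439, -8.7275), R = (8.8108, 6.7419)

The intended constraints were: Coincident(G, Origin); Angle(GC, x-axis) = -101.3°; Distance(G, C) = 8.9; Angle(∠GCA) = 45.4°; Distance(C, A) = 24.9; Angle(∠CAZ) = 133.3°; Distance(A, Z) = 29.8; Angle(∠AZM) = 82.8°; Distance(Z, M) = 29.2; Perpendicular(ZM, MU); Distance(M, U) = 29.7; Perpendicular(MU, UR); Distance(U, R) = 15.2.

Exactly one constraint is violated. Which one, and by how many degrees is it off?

Perpendicular(MU, UR) — off by 5.40°.

G = (0.00, 0.00) ✓; GC at -101.3° ✓; |GC| = 8.900 ✓; ∠GCA = 45.40° ✓; |CA| = 24.90 ✓; ∠CAZ = 133.3° ✓; |AZ| = 29.80 ✓; ∠AZM = 82.80° ✓; |ZM| = 29.20 ✓; ∠(ZM, MU) = 90.00° ✓; |MU| = 29.70 ✓; ∠(MU, UR) = 95.40° ✗; |UR| = 15.20 ✓.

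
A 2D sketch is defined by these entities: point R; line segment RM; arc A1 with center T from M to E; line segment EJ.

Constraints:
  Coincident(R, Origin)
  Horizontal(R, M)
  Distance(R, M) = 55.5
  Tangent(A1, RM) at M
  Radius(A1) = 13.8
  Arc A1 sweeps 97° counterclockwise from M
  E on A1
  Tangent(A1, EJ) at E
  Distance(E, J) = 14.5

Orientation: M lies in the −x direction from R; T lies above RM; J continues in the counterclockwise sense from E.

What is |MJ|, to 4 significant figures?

32.17

R is at the origin; RM is horizontal with |RM| = 55.5 and M on the −x side, so M = (-55.50, 0.000). Tangency of A1 to RM means the radius TM is perpendicular to RM, so T = M + (0, 13.8) = (-55.50, 13.80). On A1, M sits at bearing -90° from T; a 97° counterclockwise sweep puts E at bearing 7°, so E = T + 13.8·(cos 7°, sin 7°) = (-41.80, 15.48). The tangent condition forces TE to be normal to EJ, so EJ runs along (−sin 7°, cos 7°); with |EJ| = 14.5, J = (-43.57, 29.87). Then |MJ| = |J − M| = 32.17.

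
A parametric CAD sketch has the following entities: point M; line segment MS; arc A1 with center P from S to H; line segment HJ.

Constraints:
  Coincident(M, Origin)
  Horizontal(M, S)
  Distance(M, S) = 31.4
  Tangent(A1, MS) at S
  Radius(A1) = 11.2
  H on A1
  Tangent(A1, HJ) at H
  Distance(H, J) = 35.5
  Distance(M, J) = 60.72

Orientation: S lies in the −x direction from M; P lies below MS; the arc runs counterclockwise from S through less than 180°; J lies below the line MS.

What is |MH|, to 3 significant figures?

44.4

M is at the origin; M and S share the same y with |MS| = 31.4 and S on the −x side, so S = (-31.4, 0.00). The tangent condition forces PS to be normal to MS, so P = S + (0, -11.2) = (-31.4, -11.2). Since PH ⟂ HJ (tangency), |PJ| = √(11.2² + 35.5²) = 37.2 regardless of where H sits on A1. So J lies on both circle(M, 60.72) and circle(P, 37.2); the below-MS intersection is J = (-37.2, -48.0). H is the foot of the tangent from J: H = (-42.5, -12.9).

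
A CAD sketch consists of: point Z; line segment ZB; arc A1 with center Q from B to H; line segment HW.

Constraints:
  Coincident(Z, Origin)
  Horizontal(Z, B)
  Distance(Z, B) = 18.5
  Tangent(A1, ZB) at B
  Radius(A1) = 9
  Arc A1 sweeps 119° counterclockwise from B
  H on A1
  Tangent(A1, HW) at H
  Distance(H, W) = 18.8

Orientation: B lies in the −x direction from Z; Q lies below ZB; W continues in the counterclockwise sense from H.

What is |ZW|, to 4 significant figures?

34.44

Z is at the origin; Z and B share the same y with |ZB| = 18.5 and B on the −x side, so B = (-18.50, 0.000). Since A1 is tangent to ZB there, QB ⟂ ZB, so Q = B + (0, -9) = (-18.50, -9.000). On A1, B sits at bearing 90° from Q; a 119° counterclockwise sweep puts H at bearing 209°, so H = Q + 9.0·(cos 209°, sin 209°) = (-26.37, -13.36). A1 meets HW tangentially, so QH is at right angles to HW, so HW runs along (−sin 209°, cos 209°); with |HW| = 18.8, W = (-17.26, -29.81). Then |ZW| = |W − Z| = 34.44.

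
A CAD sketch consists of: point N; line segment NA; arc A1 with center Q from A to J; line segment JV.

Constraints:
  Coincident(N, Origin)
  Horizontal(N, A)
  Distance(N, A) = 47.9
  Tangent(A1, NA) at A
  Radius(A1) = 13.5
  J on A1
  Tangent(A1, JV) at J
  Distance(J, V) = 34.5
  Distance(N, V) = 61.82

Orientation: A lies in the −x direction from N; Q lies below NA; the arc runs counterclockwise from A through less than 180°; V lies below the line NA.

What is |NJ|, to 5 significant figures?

62.502

Checks: |QJ| = 13.50 ✓; ∠(QJ, JV) = 90.00° ✓; |JV| = 34.50 ✓; |NV| = 61.82 ✓.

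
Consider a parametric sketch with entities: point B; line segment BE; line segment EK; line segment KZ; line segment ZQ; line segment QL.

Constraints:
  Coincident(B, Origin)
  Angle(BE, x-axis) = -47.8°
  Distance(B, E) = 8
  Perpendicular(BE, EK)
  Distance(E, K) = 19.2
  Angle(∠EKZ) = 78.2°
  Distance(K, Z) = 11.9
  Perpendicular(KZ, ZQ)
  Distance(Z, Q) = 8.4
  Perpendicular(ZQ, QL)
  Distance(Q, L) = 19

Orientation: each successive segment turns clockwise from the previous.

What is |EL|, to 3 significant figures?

15.2

B is at the origin; BE runs at -47.8° with length 8.0, so E = (5.37, -5.93). The perpendicularity gives EK at right angles to BE, so EK runs at -138°; with |EK| = 19.2, K = (-8.85, -18.8). ∠EKZ = 78.2° gives KZ at 120° from the x-axis; with |KZ| = 11.9, Z = (-14.9, -8.56). The perpendicularity gives ZQ at right angles to KZ, so ZQ runs at 30.4°; with |ZQ| = 8.4, Q = (-7.63, -4.31). The perpendicularity gives QL at right angles to ZQ, so QL runs at -59.6°; with |QL| = 19.0, L = (1.99, -20.7). Then |EL| = |L − E| = 15.2.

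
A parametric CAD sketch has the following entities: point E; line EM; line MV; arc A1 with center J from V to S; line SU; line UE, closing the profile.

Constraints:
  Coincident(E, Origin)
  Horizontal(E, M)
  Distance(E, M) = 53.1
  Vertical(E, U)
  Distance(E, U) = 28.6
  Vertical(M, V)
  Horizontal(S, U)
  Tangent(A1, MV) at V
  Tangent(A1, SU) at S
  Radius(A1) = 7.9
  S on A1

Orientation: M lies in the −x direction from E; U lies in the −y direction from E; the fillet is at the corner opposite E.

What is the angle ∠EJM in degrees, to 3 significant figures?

86.3°

EU is vertical with |EU| = 28.6 and U on the −y side, so U = (0.00, -28.6). The virtual corner opposite E is at (-53.1, -28.6). A1 meets MV tangentially, so JV is at right angles to MV and the tangent condition forces JS to be normal to SU, with radius 7.9, so the center J sits 7.9 in from both sides at J = (-45.2, -20.7). Then cos ∠EJM = JE·JM / (|JE||JM|), giving 86.3°.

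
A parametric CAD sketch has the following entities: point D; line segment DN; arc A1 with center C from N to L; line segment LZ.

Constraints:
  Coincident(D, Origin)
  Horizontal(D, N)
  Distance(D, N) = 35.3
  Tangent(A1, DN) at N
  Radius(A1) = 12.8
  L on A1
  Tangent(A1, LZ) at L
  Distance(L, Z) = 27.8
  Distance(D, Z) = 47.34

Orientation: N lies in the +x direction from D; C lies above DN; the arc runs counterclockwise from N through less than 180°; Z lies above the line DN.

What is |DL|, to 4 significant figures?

49.27

Checks: |CL| = 12.80 ✓; ∠(CL, LZ) = 90.00° ✓; |LZ| = 27.80 ✓; |DZ| = 47.34 ✓.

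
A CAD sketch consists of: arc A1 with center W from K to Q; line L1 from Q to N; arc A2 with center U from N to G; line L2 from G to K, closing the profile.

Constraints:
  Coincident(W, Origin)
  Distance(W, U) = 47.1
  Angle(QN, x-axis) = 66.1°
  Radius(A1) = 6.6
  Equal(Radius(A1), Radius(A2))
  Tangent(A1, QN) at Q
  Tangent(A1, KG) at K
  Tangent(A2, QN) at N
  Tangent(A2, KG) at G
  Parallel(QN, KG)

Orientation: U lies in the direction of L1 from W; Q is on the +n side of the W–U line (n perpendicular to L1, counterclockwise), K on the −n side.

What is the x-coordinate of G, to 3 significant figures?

25.1

Tangency of A1 to both parallel lines with radius 6.6 puts Q and K at W ± 6.6·n: Q = (-6.03, 2.67), K = (6.03, -2.67). Equal radii place N and G the same way about U: N = U + 6.6·n = (13.0, 45.7), G = U − 6.6·n = (25.1, 40.4). So G.x = 25.1.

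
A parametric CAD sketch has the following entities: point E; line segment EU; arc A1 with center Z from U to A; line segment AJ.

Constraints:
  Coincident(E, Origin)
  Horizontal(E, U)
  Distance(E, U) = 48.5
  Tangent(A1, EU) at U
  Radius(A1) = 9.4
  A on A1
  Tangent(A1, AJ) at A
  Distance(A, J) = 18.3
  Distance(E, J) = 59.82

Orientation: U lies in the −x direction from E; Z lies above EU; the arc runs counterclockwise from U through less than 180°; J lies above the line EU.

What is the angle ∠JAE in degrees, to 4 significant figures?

146.9°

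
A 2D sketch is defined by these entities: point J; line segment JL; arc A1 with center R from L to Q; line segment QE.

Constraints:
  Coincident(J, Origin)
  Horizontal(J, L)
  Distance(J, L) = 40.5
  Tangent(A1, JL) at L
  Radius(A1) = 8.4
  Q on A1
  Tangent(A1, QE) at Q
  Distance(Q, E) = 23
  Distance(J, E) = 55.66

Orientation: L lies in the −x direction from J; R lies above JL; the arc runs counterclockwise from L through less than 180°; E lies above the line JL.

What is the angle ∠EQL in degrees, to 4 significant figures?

119.4°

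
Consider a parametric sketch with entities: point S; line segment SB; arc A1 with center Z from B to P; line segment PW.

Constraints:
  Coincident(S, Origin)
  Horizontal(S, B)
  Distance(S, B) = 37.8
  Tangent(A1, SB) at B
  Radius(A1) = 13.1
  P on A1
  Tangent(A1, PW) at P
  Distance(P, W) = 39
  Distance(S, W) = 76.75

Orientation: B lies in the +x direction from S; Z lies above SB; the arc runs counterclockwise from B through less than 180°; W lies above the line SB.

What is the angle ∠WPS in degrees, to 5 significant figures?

115.45°

Checks: |ZP| = 13.10 ✓; ∠(ZP, PW) = 90.00° ✓; |PW| = 39.00 ✓; |SW| = 76.75 ✓.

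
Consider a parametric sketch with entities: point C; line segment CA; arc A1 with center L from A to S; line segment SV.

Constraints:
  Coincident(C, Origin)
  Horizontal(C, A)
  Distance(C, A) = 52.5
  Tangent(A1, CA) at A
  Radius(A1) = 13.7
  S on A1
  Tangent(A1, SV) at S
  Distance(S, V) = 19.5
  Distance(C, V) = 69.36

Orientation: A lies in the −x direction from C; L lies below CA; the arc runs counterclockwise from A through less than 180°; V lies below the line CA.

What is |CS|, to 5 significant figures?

67.917

Checks: |LS| = 13.70 ✓; ∠(LS, SV) = 90.00° ✓; |SV| = 19.50 ✓; |CV| = 69.36 ✓.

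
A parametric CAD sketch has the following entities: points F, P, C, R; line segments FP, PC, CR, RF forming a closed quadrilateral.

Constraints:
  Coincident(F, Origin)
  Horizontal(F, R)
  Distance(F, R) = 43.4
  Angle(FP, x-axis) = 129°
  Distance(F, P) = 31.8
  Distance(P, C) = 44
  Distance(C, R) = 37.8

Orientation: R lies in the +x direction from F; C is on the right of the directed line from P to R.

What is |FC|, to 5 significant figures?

12.225

Checks: F = (0.00, 0.00) ✓; |PC| = 44.00 ✓; |CR| = 37.80 ✓.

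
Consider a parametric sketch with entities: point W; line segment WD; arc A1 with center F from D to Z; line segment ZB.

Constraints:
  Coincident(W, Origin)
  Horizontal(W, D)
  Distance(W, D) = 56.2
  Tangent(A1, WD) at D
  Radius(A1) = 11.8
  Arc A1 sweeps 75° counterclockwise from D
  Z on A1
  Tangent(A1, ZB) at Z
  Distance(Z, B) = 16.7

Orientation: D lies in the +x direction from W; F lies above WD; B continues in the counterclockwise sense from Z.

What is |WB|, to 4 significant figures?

76.10

W is at the origin; W and D share the same y with |WD| = 56.2 and D on the +x side, so D = (56.20, 0.000). A1 meets WD tangentially, so FD is at right angles to WD, so F = D + (0, 11.8) = (56.20, 11.80). On A1, D sits at bearing -90° from F; a 75° counterclockwise sweep puts Z at bearing -15°, so Z = F + 11.8·(cos -15°, sin -15°) = (67.60, 8.746). Since A1 is tangent to ZB there, FZ ⟂ ZB, so ZB runs along (−sin -15°, cos -15°); with |ZB| = 16.7, B = (71.92, 24.88). Then |WB| = |B − W| = 76.10.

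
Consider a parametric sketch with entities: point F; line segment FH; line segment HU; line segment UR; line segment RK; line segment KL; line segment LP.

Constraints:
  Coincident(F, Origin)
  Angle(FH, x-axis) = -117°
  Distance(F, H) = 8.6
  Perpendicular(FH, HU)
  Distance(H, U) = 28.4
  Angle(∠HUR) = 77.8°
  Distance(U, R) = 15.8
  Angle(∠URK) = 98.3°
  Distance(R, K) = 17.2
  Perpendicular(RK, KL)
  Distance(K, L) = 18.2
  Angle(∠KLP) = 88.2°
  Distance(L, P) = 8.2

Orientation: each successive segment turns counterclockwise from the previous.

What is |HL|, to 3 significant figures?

9.93

F is at the origin; FH runs at -117.0° with length 8.6, so H = (-3.90, -7.66). The perpendicularity gives HU at right angles to FH, so HU runs at -27.0°; with |HU| = 28.4, U = (21.4, -20.6). ∠HUR = 77.8° gives UR at 75.2° from the x-axis; with |UR| = 15.8, R = (25.4, -5.28). ∠URK = 98.3° gives RK at 157° from the x-axis; with |RK| = 17.2, K = (9.62, 1.47). RK is perpendicular to KL, so KL runs at -113°; with |KL| = 18.2, L = (2.47, -15.3). Then |HL| = |L − H| = 9.93.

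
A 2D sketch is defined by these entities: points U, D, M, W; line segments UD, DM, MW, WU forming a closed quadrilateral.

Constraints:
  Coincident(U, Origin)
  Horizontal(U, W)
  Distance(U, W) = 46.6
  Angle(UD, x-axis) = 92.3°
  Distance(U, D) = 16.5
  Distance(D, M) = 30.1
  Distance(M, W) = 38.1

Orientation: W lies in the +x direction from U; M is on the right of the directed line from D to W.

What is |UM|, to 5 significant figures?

15.470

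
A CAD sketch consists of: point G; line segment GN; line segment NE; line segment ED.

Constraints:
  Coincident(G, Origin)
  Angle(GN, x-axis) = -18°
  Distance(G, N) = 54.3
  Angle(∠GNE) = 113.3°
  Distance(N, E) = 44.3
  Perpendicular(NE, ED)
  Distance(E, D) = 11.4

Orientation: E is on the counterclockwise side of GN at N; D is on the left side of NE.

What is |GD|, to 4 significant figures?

76.20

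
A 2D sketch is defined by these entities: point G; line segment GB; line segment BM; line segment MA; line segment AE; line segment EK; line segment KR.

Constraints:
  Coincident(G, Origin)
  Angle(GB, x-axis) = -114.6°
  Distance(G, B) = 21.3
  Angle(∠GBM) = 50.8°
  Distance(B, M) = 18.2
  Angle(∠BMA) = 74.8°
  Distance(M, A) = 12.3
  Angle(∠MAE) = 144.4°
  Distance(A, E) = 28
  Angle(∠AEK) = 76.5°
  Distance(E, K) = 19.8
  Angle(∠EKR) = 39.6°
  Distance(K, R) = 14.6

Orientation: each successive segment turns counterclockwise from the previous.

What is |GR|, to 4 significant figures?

15.56

G is at the origin; GB runs at -114.6° with length 21.3, so B = (-8.867, -19.37). ∠GBM = 50.8° gives BM at 14.60° from the x-axis; with |BM| = 18.2, M = (8.746, -14.78). ∠BMA = 74.8° gives MA at 119.8° from the x-axis; with |MA| = 12.3, A = (2.633, -4.106). ∠MAE = 144.4° gives AE at 155.4° from the x-axis; with |AE| = 28.0, E = (-22.83, 7.550). ∠AEK = 76.5° gives EK at -101.1° from the x-axis; with |EK| = 19.8, K = (-26.64, -11.88). ∠EKR = 39.6° gives KR at 39.30° from the x-axis; with |KR| = 14.6, R = (-15.34, -2.632). Then |GR| = |R − G| = 15.56.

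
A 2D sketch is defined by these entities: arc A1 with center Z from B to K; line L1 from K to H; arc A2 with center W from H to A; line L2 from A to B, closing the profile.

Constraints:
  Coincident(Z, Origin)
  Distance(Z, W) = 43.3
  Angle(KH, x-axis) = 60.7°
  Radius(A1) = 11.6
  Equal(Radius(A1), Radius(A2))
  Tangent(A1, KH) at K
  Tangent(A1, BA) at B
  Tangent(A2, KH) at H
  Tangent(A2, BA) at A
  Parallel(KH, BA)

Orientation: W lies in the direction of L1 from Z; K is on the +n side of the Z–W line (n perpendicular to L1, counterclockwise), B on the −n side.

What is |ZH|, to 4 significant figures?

44.83

Tangency of A1 to both parallel lines with radius 11.6 puts K and B at Z ± 11.6·n: K = (-10.12, 5.677), B = (10.12, -5.677). Equal radii place H and A the same way about W: H = W + 11.6·n = (11.07, 43.44), A = W − 11.6·n = (31.31, 32.08). Then |ZH| = |H − Z| = 44.83.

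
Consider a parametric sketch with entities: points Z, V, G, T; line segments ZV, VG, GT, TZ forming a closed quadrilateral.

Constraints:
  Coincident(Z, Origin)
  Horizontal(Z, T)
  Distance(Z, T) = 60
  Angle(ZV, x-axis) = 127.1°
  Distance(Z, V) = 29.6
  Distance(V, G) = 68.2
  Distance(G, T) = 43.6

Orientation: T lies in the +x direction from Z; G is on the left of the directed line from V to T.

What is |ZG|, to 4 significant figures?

63.59

Z is at the origin; ZT is horizontal with |ZT| = 60.0 and T in +x, so T = (60.0, 0). ZV runs at 127.1° with |ZV| = 29.6, so V = (-17.85, 23.61). G is determined by |VG| = 68.2 and |GT| = 43.6 together: it lies at the intersection of circle(V, 68.2) and circle(T, 43.6). With |VT| = 81.36, the foot of the radical line on VT is 57.58 from V and the perpendicular offset is √(68.2² − 57.58²) = 36.55. Taking the left-of-VT solution: G = (47.85, 41.87).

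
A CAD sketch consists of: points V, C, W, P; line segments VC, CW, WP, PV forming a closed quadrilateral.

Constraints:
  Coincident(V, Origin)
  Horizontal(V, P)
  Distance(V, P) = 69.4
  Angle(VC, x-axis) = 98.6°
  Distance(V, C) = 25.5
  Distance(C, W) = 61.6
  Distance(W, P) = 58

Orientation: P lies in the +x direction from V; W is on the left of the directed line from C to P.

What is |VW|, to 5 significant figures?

74.309

Checks: |CW| = 61.60 ✓; |WP| = 58.00 ✓.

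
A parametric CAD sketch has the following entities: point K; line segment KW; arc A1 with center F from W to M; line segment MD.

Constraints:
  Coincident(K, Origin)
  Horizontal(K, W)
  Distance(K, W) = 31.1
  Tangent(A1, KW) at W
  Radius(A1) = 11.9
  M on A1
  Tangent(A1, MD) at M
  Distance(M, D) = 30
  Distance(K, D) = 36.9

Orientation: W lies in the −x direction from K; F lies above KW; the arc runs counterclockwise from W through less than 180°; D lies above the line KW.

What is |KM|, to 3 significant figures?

21.4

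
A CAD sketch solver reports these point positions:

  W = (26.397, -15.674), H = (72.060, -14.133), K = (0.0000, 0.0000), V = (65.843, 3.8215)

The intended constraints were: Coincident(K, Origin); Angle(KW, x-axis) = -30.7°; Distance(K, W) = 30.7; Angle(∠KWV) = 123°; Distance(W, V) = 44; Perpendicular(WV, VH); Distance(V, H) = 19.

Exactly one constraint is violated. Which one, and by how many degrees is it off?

Perpendicular(WV, VH) — off by 7.20°.

K = (0.00, 0.00) ✓; KW at -30.70° ✓; |KW| = 30.70 ✓; ∠KWV = 123.0° ✓; |WV| = 44.00 ✓; ∠(WV, VH) = 97.20° ✗; |VH| = 19.00 ✓.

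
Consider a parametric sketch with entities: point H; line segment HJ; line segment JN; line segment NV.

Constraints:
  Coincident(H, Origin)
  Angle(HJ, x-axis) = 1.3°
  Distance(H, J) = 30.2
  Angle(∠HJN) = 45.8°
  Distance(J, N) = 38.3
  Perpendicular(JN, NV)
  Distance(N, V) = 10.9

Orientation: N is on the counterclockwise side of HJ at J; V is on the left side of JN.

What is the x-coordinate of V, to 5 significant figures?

-4.7652

H is at the origin; HJ runs at 1.3° with length 30.2, so J = 30.2·(cos 1.3°, sin 1.3°) = (30.192, 0.68516). ∠HJN = 45.8°, so JN runs at 1.3° + (180° − 45.8°) = 135.50° from the x-axis; with |JN| = 38.3, N = J + 38.3·(cos 135.50°, sin 135.50°) = (2.8747, 27.530). JN ⟂ NV; with |NV| = 10.9 on the left of JN, V = N + 10.9·(-0.70091, -0.71325) = (-4.7652, 19.756). So V.x = -4.7652.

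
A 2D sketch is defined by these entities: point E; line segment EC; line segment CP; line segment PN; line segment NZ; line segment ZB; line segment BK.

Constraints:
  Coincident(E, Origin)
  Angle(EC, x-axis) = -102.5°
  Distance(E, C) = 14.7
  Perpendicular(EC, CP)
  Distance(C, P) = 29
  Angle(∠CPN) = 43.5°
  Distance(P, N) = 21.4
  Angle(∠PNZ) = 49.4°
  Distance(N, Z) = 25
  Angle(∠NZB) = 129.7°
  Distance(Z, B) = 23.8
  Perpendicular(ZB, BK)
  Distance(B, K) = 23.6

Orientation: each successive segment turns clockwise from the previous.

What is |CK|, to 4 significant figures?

46.58

∠NZB = 129.7° gives ZB at -149.9° from the x-axis; with |ZB| = 23.8, B = (-37.91, -33.64). The perpendicularity gives BK at right angles to ZB, so BK runs at 120.1°; with |BK| = 23.6, K = (-49.75, -13.22). Then |CK| = |K − C| = 46.58.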